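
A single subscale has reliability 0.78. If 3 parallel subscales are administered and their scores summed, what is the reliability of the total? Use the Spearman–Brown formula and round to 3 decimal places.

ρ_k = kρ / (1 + (k−1)ρ) = 3·0.78 / (1 + 2·0.78) = 2.340 / 2.560 = 0.914.

0.914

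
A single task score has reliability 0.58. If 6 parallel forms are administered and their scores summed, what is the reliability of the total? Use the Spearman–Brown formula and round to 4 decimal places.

ρ_k = kρ / (1 + (k−1)ρ) = 6·0.58 / (1 + 5·0.58) = 3.480 / 3.900 = 0.8923.

0.8923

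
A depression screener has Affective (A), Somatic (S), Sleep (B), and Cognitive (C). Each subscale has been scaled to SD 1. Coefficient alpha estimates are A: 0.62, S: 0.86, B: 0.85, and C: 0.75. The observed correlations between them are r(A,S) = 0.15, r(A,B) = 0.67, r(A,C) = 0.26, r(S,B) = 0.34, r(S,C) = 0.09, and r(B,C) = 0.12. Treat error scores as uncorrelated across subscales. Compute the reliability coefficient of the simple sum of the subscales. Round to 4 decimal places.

Var(A+S+B+C) = 4 + 2·[0.15 + 0.67 + 0.26 + 0.34 + 0.09 + 0.12] = 4 + 3.26 = 7.26.
With uncorrelated errors the cross-covariances are all true-score covariance, so they carry over unchanged; only the diagonal terms shrink to ρᵢσᵢ².
True-score variance = [0.62 + 0.86 + 0.85 + 0.75] + 3.26 = 3.08 + 3.26 = 6.34.
Reliability = 6.34 / 7.26 = 0.8733.

0.8733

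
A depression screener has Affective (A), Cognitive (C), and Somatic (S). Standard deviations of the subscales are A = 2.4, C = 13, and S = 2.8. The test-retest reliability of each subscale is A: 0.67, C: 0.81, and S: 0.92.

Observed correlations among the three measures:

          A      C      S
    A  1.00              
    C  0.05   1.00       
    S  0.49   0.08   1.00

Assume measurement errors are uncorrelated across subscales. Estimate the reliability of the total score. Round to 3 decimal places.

Var(A+C+S) = 2.4² + 13² + 2.8² + 2·[2.4·13·0.05 + 2.4·2.8·0.49 + 13·2.8·0.08] = 182.6 + 15.5296 = 198.13.
Because errors are independent across components, Cov(Tᵢ,Tⱼ) = Cov(Xᵢ,Xⱼ); the off-diagonal part of the true-score variance is the same as above.
True-score variance = [2.4²·0.67 + 13²·0.81 + 2.8²·0.92] + 15.5296 = 147.962 + 15.5296 = 163.492.
Reliability = 163.492 / 198.13 = 0.825.

0.825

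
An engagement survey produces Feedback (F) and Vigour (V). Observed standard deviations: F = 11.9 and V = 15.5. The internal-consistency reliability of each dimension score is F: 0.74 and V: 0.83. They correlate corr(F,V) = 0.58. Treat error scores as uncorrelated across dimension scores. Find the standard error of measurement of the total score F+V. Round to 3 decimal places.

8.813

Var(total) = 381.86 + 213.962 = 595.822.
True-score variance = 304.199 + 213.962 = 518.161, so reliability = 0.8697.
Error variance = 595.822 − 518.161 = 77.6611; SEM = √77.6611 = 8.813.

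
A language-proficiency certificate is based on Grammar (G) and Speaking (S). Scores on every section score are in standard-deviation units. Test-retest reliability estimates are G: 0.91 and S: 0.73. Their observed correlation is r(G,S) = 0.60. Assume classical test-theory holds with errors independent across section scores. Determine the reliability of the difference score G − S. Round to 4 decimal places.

0.5500

Var(G−S) = 1 + 1 − 2·0.60 = 2 − 1.2 = 0.8.
With uncorrelated errors the cross-covariances are all true-score covariance, so they carry over unchanged; only the diagonal terms shrink to ρᵢσᵢ².
True-score variance = [0.91 + 0.73] − 1.2 = 1.64 − 1.2 = 0.44.
Reliability = 0.44 / 0.8 = 0.5500.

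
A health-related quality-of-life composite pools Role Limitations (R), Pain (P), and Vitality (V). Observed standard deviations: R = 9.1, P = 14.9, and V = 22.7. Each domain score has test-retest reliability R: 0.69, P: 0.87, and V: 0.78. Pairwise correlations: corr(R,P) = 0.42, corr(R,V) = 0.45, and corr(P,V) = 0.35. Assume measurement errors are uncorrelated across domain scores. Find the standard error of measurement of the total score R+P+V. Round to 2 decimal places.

12.96

Var(total) = 820.11 + 536.57 = 1356.68.
True-score variance = 652.214 + 536.57 = 1188.78, so reliability = 0.8762.
Error variance = 1356.68 − 1188.78 = 167.896; SEM = √167.896 = 12.96.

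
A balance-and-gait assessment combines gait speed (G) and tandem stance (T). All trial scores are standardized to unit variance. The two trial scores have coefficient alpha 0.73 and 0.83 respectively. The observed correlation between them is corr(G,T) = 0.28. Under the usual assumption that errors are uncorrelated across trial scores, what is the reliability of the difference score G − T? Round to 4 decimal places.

0.6944

Var(G−T) = 1 + 1 − 2·0.28 = 2 − 0.56 = 1.44.
Because errors are independent across components, Cov(Tᵢ,Tⱼ) = Cov(Xᵢ,Xⱼ); the off-diagonal part of the true-score variance is the same as above.
True-score variance = [0.73 + 0.83] − 0.56 = 1.56 − 0.56 = 1.
Reliability = 1 / 1.44 = 0.6944.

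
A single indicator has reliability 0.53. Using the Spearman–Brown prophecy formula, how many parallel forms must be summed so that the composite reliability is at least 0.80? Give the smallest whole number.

k ≥ ρ*(1−ρ₁)/(ρ₁(1−ρ*)) = 0.80·0.47 / (0.53·0.20) = 3.547.
Smallest integer k = 4.

4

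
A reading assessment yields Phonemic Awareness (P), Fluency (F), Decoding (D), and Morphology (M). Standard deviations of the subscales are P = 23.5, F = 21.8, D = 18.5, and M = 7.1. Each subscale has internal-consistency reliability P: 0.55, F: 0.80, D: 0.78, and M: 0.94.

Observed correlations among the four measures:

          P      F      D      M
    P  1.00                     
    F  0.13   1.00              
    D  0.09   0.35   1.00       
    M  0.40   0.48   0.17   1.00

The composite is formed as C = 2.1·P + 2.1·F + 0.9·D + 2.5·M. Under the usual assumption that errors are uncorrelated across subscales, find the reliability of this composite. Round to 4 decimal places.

0.8000

Var(C) = 2.1²·23.5² + 2.1²·21.8² + 0.9²·18.5² + 2.5²·7.1² + 2·[4.41·23.5·21.8·0.13 + 1.89·23.5·18.5·0.09 + 5.25·23.5·7.1·0.40 + 1.89·21.8·18.5·0.35 + 5.25·21.8·7.1·0.48 + 2.25·18.5·7.1·0.17] = 5123.52 + 2850.21 = 7973.73.
Because errors are independent across components, Cov(Tᵢ,Tⱼ) = Cov(Xᵢ,Xⱼ); the off-diagonal part of the true-score variance is the same as above.
True-score variance = [2.1²·23.5²·0.55 + 2.1²·21.8²·0.80 + 0.9²·18.5²·0.78 + 2.5²·7.1²·0.94] + 2850.21 = 3528.52 + 2850.21 = 6378.74.
Reliability = 6378.74 / 7973.73 = 0.8000.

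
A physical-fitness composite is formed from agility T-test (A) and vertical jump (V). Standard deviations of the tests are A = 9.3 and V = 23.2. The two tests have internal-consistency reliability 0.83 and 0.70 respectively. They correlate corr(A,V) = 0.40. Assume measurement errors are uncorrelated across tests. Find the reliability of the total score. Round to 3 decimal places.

Var(A+V) = 9.3² + 23.2² + 2·[9.3·23.2·0.40] = 624.73 + 172.608 = 797.338.
Under uncorrelated errors the observed covariances equal the true-score covariances, so only the own-variance terms attenuate.
True-score variance = [9.3²·0.83 + 23.2²·0.70] + 172.608 = 448.555 + 172.608 = 621.163.
Reliability = 621.163 / 797.338 = 0.779.

0.779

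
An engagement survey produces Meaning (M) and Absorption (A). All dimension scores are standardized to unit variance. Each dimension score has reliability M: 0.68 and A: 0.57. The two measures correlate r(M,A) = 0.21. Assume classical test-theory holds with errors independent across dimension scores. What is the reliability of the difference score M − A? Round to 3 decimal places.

Var(M−A) = 1 + 1 − 2·0.21 = 2 − 0.42 = 1.58.
Because errors are independent across components, Cov(Tᵢ,Tⱼ) = Cov(Xᵢ,Xⱼ); the off-diagonal part of the true-score variance is the same as above.
True-score variance = [0.68 + 0.57] − 0.42 = 1.25 − 0.42 = 0.83.
Reliability = 0.83 / 1.58 = 0.525.

0.525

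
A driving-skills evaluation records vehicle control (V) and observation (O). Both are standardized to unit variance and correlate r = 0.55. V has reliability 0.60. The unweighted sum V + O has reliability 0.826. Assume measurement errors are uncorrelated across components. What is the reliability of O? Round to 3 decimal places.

0.861

Var(V+O) = 2 + 2·0.55 = 3.100.
True-score variance = ρ_V + ρ_O + 2·0.55, so 0.826 = (0.60 + ρ_O + 1.10) / 3.100.
ρ_O = 0.826·3.100 − 0.60 − 1.10 = 0.861.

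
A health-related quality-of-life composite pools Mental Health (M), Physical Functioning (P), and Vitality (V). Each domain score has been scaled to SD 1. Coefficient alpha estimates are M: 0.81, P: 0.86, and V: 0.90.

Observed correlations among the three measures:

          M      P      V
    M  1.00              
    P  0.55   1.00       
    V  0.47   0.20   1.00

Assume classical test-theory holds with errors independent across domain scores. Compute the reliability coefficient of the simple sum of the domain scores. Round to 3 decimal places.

Var(M+P+V) = 3 + 2·[0.55 + 0.47 + 0.20] = 3 + 2.44 = 5.44.
Under uncorrelated errors the observed covariances equal the true-score covariances, so only the own-variance terms attenuate.
True-score variance = [0.81 + 0.86 + 0.90] + 2.44 = 2.57 + 2.44 = 5.01.
Reliability = 5.01 / 5.44 = 0.921.

0.921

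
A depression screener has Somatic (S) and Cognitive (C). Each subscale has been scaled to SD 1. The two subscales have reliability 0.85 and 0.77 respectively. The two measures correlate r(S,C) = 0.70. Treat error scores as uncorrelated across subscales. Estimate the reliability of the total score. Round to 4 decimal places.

Var(S+C) = 2 + 2·[0.70] = 2 + 1.4 = 3.4.
Because errors are independent across components, Cov(Tᵢ,Tⱼ) = Cov(Xᵢ,Xⱼ); the off-diagonal part of the true-score variance is the same as above.
True-score variance = [0.85 + 0.77] + 1.4 = 1.62 + 1.4 = 3.02.
Reliability = 3.02 / 3.4 = 0.8882.

0.8882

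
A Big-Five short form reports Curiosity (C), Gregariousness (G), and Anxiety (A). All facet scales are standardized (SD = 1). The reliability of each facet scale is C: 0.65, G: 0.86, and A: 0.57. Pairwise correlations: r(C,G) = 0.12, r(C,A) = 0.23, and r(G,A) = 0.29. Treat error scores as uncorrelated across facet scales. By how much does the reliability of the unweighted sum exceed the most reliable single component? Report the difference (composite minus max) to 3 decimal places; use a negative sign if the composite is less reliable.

Var(sum) = 3 + 1.28 = 4.28; true-score variance = 2.08 + 1.28 = 3.36; composite reliability = 0.7850.
Max component reliability = 0.8600.
Difference = 0.7850 − 0.8600 = -0.075.

-0.075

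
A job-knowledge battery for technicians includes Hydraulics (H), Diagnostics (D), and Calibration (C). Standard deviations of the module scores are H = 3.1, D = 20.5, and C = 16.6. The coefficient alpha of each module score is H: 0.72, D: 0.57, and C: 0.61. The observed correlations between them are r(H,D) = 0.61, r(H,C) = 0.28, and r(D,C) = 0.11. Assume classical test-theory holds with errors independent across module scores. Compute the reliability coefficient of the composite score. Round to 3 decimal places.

Var(H+D+C) = 3.1² + 20.5² + 16.6² + 2·[3.1·20.5·0.61 + 3.1·16.6·0.28 + 20.5·16.6·0.11] = 705.42 + 181.215 = 886.635.
Because errors are independent across components, Cov(Tᵢ,Tⱼ) = Cov(Xᵢ,Xⱼ); the off-diagonal part of the true-score variance is the same as above.
True-score variance = [3.1²·0.72 + 20.5²·0.57 + 16.6²·0.61] + 181.215 = 414.553 + 181.215 = 595.768.
Reliability = 595.768 / 886.635 = 0.672.

0.672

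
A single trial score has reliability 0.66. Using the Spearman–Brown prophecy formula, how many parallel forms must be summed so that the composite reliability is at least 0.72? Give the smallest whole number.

2

k ≥ ρ*(1−ρ₁)/(ρ₁(1−ρ*)) = 0.72·0.34 / (0.66·0.28) = 1.325.
Smallest integer k = 2.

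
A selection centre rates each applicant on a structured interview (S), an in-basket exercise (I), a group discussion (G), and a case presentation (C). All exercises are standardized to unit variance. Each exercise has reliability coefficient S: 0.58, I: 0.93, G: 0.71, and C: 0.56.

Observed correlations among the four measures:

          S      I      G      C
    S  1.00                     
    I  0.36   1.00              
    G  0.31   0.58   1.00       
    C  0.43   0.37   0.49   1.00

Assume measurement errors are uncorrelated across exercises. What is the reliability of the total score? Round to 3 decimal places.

0.866

Var(S+I+G+C) = 4 + 2·[0.36 + 0.31 + 0.43 + 0.58 + 0.37 + 0.49] = 4 + 5.08 = 9.08.
Because errors are independent across components, Cov(Tᵢ,Tⱼ) = Cov(Xᵢ,Xⱼ); the off-diagonal part of the true-score variance is the same as above.
True-score variance = [0.58 + 0.93 + 0.71 + 0.56] + 5.08 = 2.78 + 5.08 = 7.86.
Reliability = 7.86 / 9.08 = 0.866.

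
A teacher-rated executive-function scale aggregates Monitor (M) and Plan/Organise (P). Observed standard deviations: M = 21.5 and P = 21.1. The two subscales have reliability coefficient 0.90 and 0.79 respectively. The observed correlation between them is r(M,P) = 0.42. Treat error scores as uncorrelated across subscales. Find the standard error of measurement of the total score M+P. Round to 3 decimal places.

11.820

Var(total) = 907.46 + 381.066 = 1288.53.
True-score variance = 767.741 + 381.066 = 1148.81, so reliability = 0.8916.
Error variance = 1288.53 − 1148.81 = 139.719; SEM = √139.719 = 11.820.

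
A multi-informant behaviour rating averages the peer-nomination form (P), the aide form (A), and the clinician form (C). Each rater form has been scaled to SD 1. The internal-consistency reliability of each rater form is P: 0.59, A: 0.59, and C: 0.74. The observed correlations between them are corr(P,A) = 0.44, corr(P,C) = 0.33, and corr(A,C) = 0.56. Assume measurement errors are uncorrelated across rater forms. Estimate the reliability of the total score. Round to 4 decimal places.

0.8092

Var(P+A+C) = 3 + 2·[0.44 + 0.33 + 0.56] = 3 + 2.66 = 5.66.
With uncorrelated errors the cross-covariances are all true-score covariance, so they carry over unchanged; only the diagonal terms shrink to ρᵢσᵢ².
True-score variance = [0.59 + 0.59 + 0.74] + 2.66 = 1.92 + 2.66 = 4.58.
Reliability = 4.58 / 5.66 = 0.8092.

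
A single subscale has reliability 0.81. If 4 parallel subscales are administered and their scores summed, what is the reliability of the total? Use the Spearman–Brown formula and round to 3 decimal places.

0.945

ρ_k = kρ / (1 + (k−1)ρ) = 4·0.81 / (1 + 3·0.81) = 3.240 / 3.430 = 0.945.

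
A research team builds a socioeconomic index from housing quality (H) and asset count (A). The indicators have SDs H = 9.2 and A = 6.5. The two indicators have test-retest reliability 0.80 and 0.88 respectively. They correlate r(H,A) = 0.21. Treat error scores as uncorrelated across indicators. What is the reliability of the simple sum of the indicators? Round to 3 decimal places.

Var(H+A) = 9.2² + 6.5² + 2·[9.2·6.5·0.21] = 126.89 + 25.116 = 152.006.
Because errors are independent across components, Cov(Tᵢ,Tⱼ) = Cov(Xᵢ,Xⱼ); the off-diagonal part of the true-score variance is the same as above.
True-score variance = [9.2²·0.80 + 6.5²·0.88] + 25.116 = 104.892 + 25.116 = 130.008.
Reliability = 130.008 / 152.006 = 0.855.

0.855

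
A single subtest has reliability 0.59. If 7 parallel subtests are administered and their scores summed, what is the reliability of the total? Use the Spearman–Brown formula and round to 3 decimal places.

ρ_k = kρ / (1 + (k−1)ρ) = 7·0.59 / (1 + 6·0.59) = 4.130 / 4.540 = 0.910.

0.910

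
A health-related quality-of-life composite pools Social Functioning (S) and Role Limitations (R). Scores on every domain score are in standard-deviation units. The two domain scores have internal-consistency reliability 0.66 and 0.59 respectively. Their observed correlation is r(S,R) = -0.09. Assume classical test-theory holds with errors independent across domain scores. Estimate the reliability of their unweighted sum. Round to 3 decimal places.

Var(S+R) = 2 + 2·[(-0.09)] = 2 − 0.18 = 1.82.
With uncorrelated errors the cross-covariances are all true-score covariance, so they carry over unchanged; only the diagonal terms shrink to ρᵢσᵢ².
True-score variance = [0.66 + 0.59] − 0.18 = 1.25 − 0.18 = 1.07.
Reliability = 1.07 / 1.82 = 0.588.

0.588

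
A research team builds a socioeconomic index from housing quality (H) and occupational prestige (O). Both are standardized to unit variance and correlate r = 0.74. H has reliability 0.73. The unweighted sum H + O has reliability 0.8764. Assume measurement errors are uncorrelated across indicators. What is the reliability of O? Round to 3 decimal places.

0.840

Var(H+O) = 2 + 2·0.74 = 3.480.
True-score variance = ρ_H + ρ_O + 2·0.74, so 0.8764 = (0.73 + ρ_O + 1.48) / 3.480.
ρ_O = 0.8764·3.480 − 0.73 − 1.48 = 0.840.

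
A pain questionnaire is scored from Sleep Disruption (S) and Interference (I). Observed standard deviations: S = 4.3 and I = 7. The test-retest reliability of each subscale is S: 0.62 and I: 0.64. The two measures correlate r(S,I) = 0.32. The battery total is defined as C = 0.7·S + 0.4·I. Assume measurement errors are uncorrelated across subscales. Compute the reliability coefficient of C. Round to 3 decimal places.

0.719

Var(C) = 0.7²·4.3² + 0.4²·7² + 2·[0.28·4.3·7·0.32] = 16.9001 + 5.39392 = 22.294.
Because errors are independent across components, Cov(Tᵢ,Tⱼ) = Cov(Xᵢ,Xⱼ); the off-diagonal part of the true-score variance is the same as above.
True-score variance = [0.7²·4.3²·0.62 + 0.4²·7²·0.64] + 5.39392 = 10.6349 + 5.39392 = 16.0288.
Reliability = 16.0288 / 22.294 = 0.719.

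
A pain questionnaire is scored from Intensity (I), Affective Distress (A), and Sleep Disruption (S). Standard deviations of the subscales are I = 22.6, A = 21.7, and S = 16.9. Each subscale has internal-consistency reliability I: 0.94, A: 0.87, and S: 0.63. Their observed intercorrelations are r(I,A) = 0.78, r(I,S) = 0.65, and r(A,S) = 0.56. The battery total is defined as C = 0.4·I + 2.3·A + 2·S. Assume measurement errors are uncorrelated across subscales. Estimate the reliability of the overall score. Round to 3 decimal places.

Var(C) = 0.4²·22.6² + 2.3²·21.7² + 2²·16.9² + 2·[0.92·22.6·21.7·0.78 + 0.8·22.6·16.9·0.65 + 4.6·21.7·16.9·0.56] = 3715.17 + 2990.46 = 6705.63.
Because errors are independent across components, Cov(Tᵢ,Tⱼ) = Cov(Xᵢ,Xⱼ); the off-diagonal part of the true-score variance is the same as above.
True-score variance = [0.4²·22.6²·0.94 + 2.3²·21.7²·0.87 + 2²·16.9²·0.63] + 2990.46 = 2963.73 + 2990.46 = 5954.19.
Reliability = 5954.19 / 6705.63 = 0.888.

0.888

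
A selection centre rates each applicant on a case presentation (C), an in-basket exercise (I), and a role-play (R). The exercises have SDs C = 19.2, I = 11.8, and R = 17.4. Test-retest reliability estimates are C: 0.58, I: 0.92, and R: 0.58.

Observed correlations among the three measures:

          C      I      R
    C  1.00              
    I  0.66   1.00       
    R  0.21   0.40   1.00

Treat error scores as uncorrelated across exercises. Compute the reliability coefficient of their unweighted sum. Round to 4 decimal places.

0.7927

Var(C+I+R) = 19.2² + 11.8² + 17.4² + 2·[19.2·11.8·0.66 + 19.2·17.4·0.21 + 11.8·17.4·0.40] = 810.64 + 603.629 = 1414.27.
Under uncorrelated errors the observed covariances equal the true-score covariances, so only the own-variance terms attenuate.
True-score variance = [19.2²·0.58 + 11.8²·0.92 + 17.4²·0.58] + 603.629 = 517.513 + 603.629 = 1121.14.
Reliability = 1121.14 / 1414.27 = 0.7927.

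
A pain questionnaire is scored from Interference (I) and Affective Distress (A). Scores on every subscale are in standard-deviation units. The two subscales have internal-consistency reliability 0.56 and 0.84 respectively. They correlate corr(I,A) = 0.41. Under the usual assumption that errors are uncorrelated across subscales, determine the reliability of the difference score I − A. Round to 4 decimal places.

Var(I−A) = 1 + 1 − 2·0.41 = 2 − 0.82 = 1.18.
With uncorrelated errors the cross-covariances are all true-score covariance, so they carry over unchanged; only the diagonal terms shrink to ρᵢσᵢ².
True-score variance = [0.56 + 0.84] − 0.82 = 1.4 − 0.82 = 0.58.
Reliability = 0.58 / 1.18 = 0.4915.

0.4915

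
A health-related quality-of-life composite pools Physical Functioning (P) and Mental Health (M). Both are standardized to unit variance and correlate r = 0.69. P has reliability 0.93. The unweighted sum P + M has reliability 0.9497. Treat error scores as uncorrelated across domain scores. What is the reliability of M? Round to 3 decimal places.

0.900

Var(P+M) = 2 + 2·0.69 = 3.380.
True-score variance = ρ_P + ρ_M + 2·0.69, so 0.9497 = (0.93 + ρ_M + 1.38) / 3.380.
ρ_M = 0.9497·3.380 − 0.93 − 1.38 = 0.900.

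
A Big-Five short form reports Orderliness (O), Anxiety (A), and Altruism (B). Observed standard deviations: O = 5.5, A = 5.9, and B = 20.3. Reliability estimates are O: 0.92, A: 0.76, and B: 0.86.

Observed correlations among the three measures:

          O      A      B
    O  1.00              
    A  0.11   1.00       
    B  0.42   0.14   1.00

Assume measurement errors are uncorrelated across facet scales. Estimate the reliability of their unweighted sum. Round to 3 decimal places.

0.888

Var(O+A+B) = 5.5² + 5.9² + 20.3² + 2·[5.5·5.9·0.11 + 5.5·20.3·0.42 + 5.9·20.3·0.14] = 477.15 + 134.461 = 611.611.
Because errors are independent across components, Cov(Tᵢ,Tⱼ) = Cov(Xᵢ,Xⱼ); the off-diagonal part of the true-score variance is the same as above.
True-score variance = [5.5²·0.92 + 5.9²·0.76 + 20.3²·0.86] + 134.461 = 408.683 + 134.461 = 543.144.
Reliability = 543.144 / 611.611 = 0.888.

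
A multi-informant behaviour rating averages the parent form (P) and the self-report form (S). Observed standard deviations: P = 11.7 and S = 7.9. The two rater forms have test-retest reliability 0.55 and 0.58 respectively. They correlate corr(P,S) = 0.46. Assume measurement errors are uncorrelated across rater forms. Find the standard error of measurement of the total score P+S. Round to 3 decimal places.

9.371

Var(total) = 199.3 + 85.0356 = 284.336.
True-score variance = 111.487 + 85.0356 = 196.523, so reliability = 0.6912.
Error variance = 284.336 − 196.523 = 87.8127; SEM = √87.8127 = 9.371.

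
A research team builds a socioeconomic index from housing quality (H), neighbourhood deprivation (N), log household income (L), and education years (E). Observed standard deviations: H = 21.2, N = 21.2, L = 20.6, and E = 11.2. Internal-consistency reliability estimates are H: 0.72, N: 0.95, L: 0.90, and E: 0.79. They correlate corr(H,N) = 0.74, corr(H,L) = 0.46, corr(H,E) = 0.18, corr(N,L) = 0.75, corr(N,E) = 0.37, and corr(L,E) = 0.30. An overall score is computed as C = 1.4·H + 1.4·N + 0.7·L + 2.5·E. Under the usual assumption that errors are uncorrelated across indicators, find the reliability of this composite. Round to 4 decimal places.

0.9238

Var(C) = 1.4²·21.2² + 1.4²·21.2² + 0.7²·20.6² + 2.5²·11.2² + 2·[1.96·21.2·21.2·0.74 + 0.98·21.2·20.6·0.46 + 3.5·21.2·11.2·0.18 + 0.98·21.2·20.6·0.75 + 3.5·21.2·11.2·0.37 + 1.75·20.6·11.2·0.30] = 2753.74 + 3495.86 = 6249.6.
Because errors are independent across components, Cov(Tᵢ,Tⱼ) = Cov(Xᵢ,Xⱼ); the off-diagonal part of the true-score variance is the same as above.
True-score variance = [1.4²·21.2²·0.72 + 1.4²·21.2²·0.95 + 0.7²·20.6²·0.90 + 2.5²·11.2²·0.79] + 3495.86 = 2277.61 + 3495.86 = 5773.47.
Reliability = 5773.47 / 6249.6 = 0.9238.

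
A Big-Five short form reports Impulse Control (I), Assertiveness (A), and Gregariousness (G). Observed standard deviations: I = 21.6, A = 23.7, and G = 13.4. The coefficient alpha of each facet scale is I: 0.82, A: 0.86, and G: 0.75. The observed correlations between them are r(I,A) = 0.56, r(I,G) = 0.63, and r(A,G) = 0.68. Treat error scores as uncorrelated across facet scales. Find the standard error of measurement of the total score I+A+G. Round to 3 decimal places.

14.405

Var(total) = 1207.81 + 1369.95 = 2577.76.
True-score variance = 1000.3 + 1369.95 = 2370.26, so reliability = 0.9195.
Error variance = 2577.76 − 2370.26 = 207.507; SEM = √207.507 = 14.405.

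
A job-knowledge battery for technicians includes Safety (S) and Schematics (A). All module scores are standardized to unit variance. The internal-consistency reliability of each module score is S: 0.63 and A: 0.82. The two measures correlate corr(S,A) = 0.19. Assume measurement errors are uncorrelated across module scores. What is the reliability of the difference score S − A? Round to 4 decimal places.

Var(S−A) = 1 + 1 − 2·0.19 = 2 − 0.38 = 1.62.
Because errors are independent across components, Cov(Tᵢ,Tⱼ) = Cov(Xᵢ,Xⱼ); the off-diagonal part of the true-score variance is the same as above.
True-score variance = [0.63 + 0.82] − 0.38 = 1.45 − 0.38 = 1.07.
Reliability = 1.07 / 1.62 = 0.6605.

0.6605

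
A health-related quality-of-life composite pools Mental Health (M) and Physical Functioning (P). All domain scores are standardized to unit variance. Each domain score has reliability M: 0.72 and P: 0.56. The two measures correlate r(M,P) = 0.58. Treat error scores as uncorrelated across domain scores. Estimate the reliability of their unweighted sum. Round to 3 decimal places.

Var(M+P) = 2 + 2·[0.58] = 2 + 1.16 = 3.16.
Under uncorrelated errors the observed covariances equal the true-score covariances, so only the own-variance terms attenuate.
True-score variance = [0.72 + 0.56] + 1.16 = 1.28 + 1.16 = 2.44.
Reliability = 2.44 / 3.16 = 0.772.

0.772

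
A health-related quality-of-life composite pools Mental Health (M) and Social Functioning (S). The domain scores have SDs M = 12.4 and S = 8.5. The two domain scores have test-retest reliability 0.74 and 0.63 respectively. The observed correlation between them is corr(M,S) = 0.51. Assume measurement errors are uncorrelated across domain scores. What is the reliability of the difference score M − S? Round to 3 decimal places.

Var(M−S) = 12.4² + 8.5² − 2·12.4·8.5·0.51 = 226.01 − 107.508 = 118.502.
Because errors are independent across components, Cov(Tᵢ,Tⱼ) = Cov(Xᵢ,Xⱼ); the off-diagonal part of the true-score variance is the same as above.
True-score variance = [12.4²·0.74 + 8.5²·0.63] − 107.508 = 159.3 − 107.508 = 51.7919.
Reliability = 51.7919 / 118.502 = 0.437.

0.437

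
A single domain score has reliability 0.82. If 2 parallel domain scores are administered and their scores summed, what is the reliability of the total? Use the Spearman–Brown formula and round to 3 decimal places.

ρ_k = kρ / (1 + (k−1)ρ) = 2·0.82 / (1 + 1·0.82) = 1.640 / 1.820 = 0.901.

0.901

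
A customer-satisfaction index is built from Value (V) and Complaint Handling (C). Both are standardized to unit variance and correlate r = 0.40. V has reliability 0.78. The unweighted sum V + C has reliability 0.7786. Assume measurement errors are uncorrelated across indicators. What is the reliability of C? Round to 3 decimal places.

0.600

Var(V+C) = 2 + 2·0.40 = 2.800.
True-score variance = ρ_V + ρ_C + 2·0.40, so 0.7786 = (0.78 + ρ_C + 0.80) / 2.800.
ρ_C = 0.7786·2.800 − 0.78 − 0.80 = 0.600.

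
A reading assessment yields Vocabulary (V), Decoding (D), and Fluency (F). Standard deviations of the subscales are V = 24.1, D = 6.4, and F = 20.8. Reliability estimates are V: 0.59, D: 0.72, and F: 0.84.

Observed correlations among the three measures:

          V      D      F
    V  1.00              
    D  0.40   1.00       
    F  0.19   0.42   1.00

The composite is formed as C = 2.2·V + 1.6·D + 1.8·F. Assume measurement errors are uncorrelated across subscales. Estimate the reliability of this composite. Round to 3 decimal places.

0.759

Var(C) = 2.2²·24.1² + 1.6²·6.4² + 1.8²·20.8² + 2·[3.52·24.1·6.4·0.40 + 3.96·24.1·20.8·0.19 + 2.88·6.4·20.8·0.42] = 4317.73 + 1510.71 = 5828.44.
Because errors are independent across components, Cov(Tᵢ,Tⱼ) = Cov(Xᵢ,Xⱼ); the off-diagonal part of the true-score variance is the same as above.
True-score variance = [2.2²·24.1²·0.59 + 1.6²·6.4²·0.72 + 1.8²·20.8²·0.84] + 1510.71 = 2911.53 + 1510.71 = 4422.24.
Reliability = 4422.24 / 5828.44 = 0.759.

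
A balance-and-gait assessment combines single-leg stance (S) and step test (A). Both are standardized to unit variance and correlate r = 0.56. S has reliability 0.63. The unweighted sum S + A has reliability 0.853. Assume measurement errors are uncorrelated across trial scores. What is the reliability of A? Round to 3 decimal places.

0.911

Var(S+A) = 2 + 2·0.56 = 3.120.
True-score variance = ρ_S + ρ_A + 2·0.56, so 0.853 = (0.63 + ρ_A + 1.12) / 3.120.
ρ_A = 0.853·3.120 − 0.63 − 1.12 = 0.911.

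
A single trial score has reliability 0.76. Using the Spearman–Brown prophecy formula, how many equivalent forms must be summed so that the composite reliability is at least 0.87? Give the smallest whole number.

3

k ≥ ρ*(1−ρ₁)/(ρ₁(1−ρ*)) = 0.87·0.24 / (0.76·0.13) = 2.113.
Smallest integer k = 3.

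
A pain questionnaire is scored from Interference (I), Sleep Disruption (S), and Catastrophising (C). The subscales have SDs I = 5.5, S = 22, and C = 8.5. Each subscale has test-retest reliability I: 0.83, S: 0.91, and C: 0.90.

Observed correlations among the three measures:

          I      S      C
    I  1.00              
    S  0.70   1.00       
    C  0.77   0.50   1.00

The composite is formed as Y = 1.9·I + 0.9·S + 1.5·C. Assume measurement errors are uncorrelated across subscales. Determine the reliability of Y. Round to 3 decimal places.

0.950

Var(Y) = 1.9²·5.5² + 0.9²·22² + 1.5²·8.5² + 2·[1.71·5.5·22·0.70 + 2.85·5.5·8.5·0.77 + 1.35·22·8.5·0.50] = 663.805 + 747.31 = 1411.11.
Because errors are independent across components, Cov(Tᵢ,Tⱼ) = Cov(Xᵢ,Xⱼ); the off-diagonal part of the true-score variance is the same as above.
True-score variance = [1.9²·5.5²·0.83 + 0.9²·22²·0.91 + 1.5²·8.5²·0.90] + 747.31 = 593.701 + 747.31 = 1341.01.
Reliability = 1341.01 / 1411.11 = 0.950.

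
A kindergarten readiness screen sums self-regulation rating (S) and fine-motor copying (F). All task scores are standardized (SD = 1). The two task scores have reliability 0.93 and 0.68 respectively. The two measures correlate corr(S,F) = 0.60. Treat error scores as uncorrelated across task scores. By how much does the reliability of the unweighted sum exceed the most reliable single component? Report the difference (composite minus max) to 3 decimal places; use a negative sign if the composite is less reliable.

Var(sum) = 2 + 1.2 = 3.2; true-score variance = 1.61 + 1.2 = 2.81; composite reliability = 0.8781.
Max component reliability = 0.9300.
Difference = 0.8781 − 0.9300 = -0.052.

-0.052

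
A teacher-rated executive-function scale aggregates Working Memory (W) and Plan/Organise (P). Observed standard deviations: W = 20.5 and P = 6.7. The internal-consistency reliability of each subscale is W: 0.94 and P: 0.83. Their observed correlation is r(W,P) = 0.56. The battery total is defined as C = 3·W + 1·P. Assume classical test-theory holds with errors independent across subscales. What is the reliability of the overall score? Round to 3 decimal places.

Var(C) = 3²·20.5² + 6.7² + 2·[3·20.5·6.7·0.56] = 3827.14 + 461.496 = 4288.64.
Because errors are independent across components, Cov(Tᵢ,Tⱼ) = Cov(Xᵢ,Xⱼ); the off-diagonal part of the true-score variance is the same as above.
True-score variance = [3²·20.5²·0.94 + 6.7²·0.83] + 461.496 = 3592.57 + 461.496 = 4054.07.
Reliability = 4054.07 / 4288.64 = 0.945.

0.945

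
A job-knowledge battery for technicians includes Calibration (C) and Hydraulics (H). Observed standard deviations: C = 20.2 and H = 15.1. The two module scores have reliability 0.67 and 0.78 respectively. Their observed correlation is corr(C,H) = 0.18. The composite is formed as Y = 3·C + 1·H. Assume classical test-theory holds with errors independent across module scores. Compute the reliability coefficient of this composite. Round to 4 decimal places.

Var(Y) = 3²·20.2² + 15.1² + 2·[3·20.2·15.1·0.18] = 3900.37 + 329.422 = 4229.79.
Because errors are independent across components, Cov(Tᵢ,Tⱼ) = Cov(Xᵢ,Xⱼ); the off-diagonal part of the true-score variance is the same as above.
True-score variance = [3²·20.2²·0.67 + 15.1²·0.78] + 329.422 = 2638.33 + 329.422 = 2967.75.
Reliability = 2967.75 / 4229.79 = 0.7016.

0.7016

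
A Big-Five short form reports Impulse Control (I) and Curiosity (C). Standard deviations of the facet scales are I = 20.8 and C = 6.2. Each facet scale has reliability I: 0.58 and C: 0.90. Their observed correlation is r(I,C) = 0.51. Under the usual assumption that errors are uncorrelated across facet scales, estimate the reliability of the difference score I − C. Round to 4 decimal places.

Var(I−C) = 20.8² + 6.2² − 2·20.8·6.2·0.51 = 471.08 − 131.539 = 339.541.
With uncorrelated errors the cross-covariances are all true-score covariance, so they carry over unchanged; only the diagonal terms shrink to ρᵢσᵢ².
True-score variance = [20.8²·0.58 + 6.2²·0.90] − 131.539 = 285.527 − 131.539 = 153.988.
Reliability = 153.988 / 339.541 = 0.4535.

0.4535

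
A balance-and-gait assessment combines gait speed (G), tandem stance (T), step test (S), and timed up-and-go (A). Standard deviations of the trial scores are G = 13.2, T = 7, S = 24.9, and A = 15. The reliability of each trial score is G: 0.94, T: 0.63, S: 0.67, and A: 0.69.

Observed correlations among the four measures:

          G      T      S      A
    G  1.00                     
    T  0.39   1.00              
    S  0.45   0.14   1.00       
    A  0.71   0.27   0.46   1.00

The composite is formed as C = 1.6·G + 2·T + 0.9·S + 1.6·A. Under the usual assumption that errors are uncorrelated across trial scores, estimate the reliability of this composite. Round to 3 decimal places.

0.885

Var(C) = 1.6²·13.2² + 2²·7² + 0.9²·24.9² + 1.6²·15² + 2·[3.2·13.2·7·0.39 + 1.44·13.2·24.9·0.45 + 2.56·13.2·15·0.71 + 1.8·7·24.9·0.14 + 3.2·7·15·0.27 + 1.44·24.9·15·0.46] = 1720.26 + 2140.47 = 3860.73.
With uncorrelated errors the cross-covariances are all true-score covariance, so they carry over unchanged; only the diagonal terms shrink to ρᵢσᵢ².
True-score variance = [1.6²·13.2²·0.94 + 2²·7²·0.63 + 0.9²·24.9²·0.67 + 1.6²·15²·0.69] + 2140.47 = 1276.69 + 2140.47 = 3417.16.
Reliability = 3417.16 / 3860.73 = 0.885.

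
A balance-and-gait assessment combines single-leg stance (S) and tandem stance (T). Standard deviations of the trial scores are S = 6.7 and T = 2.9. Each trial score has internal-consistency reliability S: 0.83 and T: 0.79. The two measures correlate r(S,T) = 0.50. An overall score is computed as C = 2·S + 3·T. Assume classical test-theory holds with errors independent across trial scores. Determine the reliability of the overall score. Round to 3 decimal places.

Var(C) = 2²·6.7² + 3²·2.9² + 2·[6·6.7·2.9·0.50] = 255.25 + 116.58 = 371.83.
Under uncorrelated errors the observed covariances equal the true-score covariances, so only the own-variance terms attenuate.
True-score variance = [2²·6.7²·0.83 + 3²·2.9²·0.79] + 116.58 = 208.83 + 116.58 = 325.41.
Reliability = 325.41 / 371.83 = 0.875.

0.875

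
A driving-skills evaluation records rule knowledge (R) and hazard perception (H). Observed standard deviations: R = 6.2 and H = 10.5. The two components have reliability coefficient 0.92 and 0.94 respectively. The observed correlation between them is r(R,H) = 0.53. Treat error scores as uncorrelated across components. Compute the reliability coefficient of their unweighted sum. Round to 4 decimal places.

Var(R+H) = 6.2² + 10.5² + 2·[6.2·10.5·0.53] = 148.69 + 69.006 = 217.696.
With uncorrelated errors the cross-covariances are all true-score covariance, so they carry over unchanged; only the diagonal terms shrink to ρᵢσᵢ².
True-score variance = [6.2²·0.92 + 10.5²·0.94] + 69.006 = 139 + 69.006 = 208.006.
Reliability = 208.006 / 217.696 = 0.9555.

0.9555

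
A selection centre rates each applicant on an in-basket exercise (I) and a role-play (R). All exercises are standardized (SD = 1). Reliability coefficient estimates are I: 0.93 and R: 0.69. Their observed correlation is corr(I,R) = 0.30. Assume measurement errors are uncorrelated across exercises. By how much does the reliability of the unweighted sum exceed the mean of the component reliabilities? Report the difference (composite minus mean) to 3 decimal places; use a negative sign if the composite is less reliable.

0.044

Var(sum) = 2 + 0.6 = 2.6; true-score variance = 1.62 + 0.6 = 2.22; composite reliability = 0.8538.
Mean component reliability = 0.8100.
Difference = 0.8538 − 0.8100 = 0.044.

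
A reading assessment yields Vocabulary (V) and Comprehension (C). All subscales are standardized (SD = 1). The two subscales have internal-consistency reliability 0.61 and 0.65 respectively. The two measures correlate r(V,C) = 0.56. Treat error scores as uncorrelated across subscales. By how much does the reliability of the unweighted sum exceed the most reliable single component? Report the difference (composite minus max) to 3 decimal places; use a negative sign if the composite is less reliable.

0.113

Var(sum) = 2 + 1.12 = 3.12; true-score variance = 1.26 + 1.12 = 2.38; composite reliability = 0.7628.
Max component reliability = 0.6500.
Difference = 0.7628 − 0.6500 = 0.113.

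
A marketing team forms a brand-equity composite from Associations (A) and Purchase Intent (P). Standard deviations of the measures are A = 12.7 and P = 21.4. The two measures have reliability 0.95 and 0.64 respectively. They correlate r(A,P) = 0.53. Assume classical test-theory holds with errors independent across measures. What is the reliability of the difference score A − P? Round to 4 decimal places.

Var(A−P) = 12.7² + 21.4² − 2·12.7·21.4·0.53 = 619.25 − 288.087 = 331.163.
Because errors are independent across components, Cov(Tᵢ,Tⱼ) = Cov(Xᵢ,Xⱼ); the off-diagonal part of the true-score variance is the same as above.
True-score variance = [12.7²·0.95 + 21.4²·0.64] − 288.087 = 446.32 − 288.087 = 158.233.
Reliability = 158.233 / 331.163 = 0.4778.

0.4778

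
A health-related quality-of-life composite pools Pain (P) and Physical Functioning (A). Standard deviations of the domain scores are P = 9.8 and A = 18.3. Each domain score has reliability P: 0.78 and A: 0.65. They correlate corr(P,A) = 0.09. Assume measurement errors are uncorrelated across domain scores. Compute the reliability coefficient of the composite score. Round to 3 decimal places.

Var(P+A) = 9.8² + 18.3² + 2·[9.8·18.3·0.09] = 430.93 + 32.2812 = 463.211.
With uncorrelated errors the cross-covariances are all true-score covariance, so they carry over unchanged; only the diagonal terms shrink to ρᵢσᵢ².
True-score variance = [9.8²·0.78 + 18.3²·0.65] + 32.2812 = 292.59 + 32.2812 = 324.871.
Reliability = 324.871 / 463.211 = 0.701.

0.701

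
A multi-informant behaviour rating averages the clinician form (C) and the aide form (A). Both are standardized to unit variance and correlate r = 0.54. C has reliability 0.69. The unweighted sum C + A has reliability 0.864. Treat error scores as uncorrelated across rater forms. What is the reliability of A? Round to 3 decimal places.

0.891

Var(C+A) = 2 + 2·0.54 = 3.080.
True-score variance = ρ_C + ρ_A + 2·0.54, so 0.864 = (0.69 + ρ_A + 1.08) / 3.080.
ρ_A = 0.864·3.080 − 0.69 − 1.08 = 0.891.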